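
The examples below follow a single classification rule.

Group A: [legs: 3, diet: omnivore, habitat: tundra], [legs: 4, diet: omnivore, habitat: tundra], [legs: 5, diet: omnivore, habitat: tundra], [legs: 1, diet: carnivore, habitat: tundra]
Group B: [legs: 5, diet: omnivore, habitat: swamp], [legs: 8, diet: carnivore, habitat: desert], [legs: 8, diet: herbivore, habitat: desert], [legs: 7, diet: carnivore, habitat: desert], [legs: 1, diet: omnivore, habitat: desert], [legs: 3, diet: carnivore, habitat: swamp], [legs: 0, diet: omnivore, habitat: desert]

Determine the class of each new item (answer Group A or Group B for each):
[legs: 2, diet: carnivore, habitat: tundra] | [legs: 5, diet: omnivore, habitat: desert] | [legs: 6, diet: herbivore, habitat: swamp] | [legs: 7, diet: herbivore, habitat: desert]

The common property of the 'Group A' items is: habitat is tundra. No 'Group B' item has it.
[legs: 2, diet: carnivore, habitat: tundra] — habitat is tundra, hence Group A. [legs: 5, diet: omnivore, habitat: desert] — habitat is desert, hence Group B. [legs: 6, diet: herbivore, habitat: swamp] — habitat is swamp, hence Group B. [legs: 7, diet: herbivore, habitat: desert] — habitat is desert, hence Group B.

Group A, Group B, Group B, Group B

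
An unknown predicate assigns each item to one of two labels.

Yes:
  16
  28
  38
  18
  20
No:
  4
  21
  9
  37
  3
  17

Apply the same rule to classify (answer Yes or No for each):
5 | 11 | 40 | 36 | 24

The common property of the 'Yes' items is: even AND at least 9. No 'No' item has it.
No: 5, since 5 is odd, 5 < 9.
No: 11, since 11 is odd, 11 ≥ 9.
Yes: 40, since 40 is even, 40 ≥ 9.
Yes: 36, since 36 is even, 36 ≥ 9.
Yes: 24, since 24 is even, 24 ≥ 9.

No, No, Yes, Yes, Yes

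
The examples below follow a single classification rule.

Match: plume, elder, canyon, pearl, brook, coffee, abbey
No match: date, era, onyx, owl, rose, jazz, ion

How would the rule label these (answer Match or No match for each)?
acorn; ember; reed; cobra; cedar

'Match' ⟺ length ≥ 5.
acorn: length 5 — matches, so Match. ember: length 5 — matches, so Match. reed: length 4 — does not fit, so No match. cobra: length 5 — matches, so Match. cedar: length 5 — matches, so Match.

Match, Match, No match, Match, Match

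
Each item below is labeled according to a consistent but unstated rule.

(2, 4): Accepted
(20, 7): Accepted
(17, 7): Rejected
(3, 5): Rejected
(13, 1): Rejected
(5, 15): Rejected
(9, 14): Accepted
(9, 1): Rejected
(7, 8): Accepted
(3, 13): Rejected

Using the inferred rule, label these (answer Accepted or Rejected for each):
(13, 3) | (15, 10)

The rule appears to be: product is even.
(13, 3): 13·3 = 39, doesn't match → Rejected.
(15, 10): 15·10 = 150, checks out → Accepted.

Rejected, Accepted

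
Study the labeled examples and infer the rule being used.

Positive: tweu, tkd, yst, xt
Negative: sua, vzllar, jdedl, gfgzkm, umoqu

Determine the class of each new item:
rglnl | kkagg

Negative, Negative

The distinguishing property — contains 't' — holds for all the 'Positive' cases and none of the 'Negative' cases.
rglnl: Negative (no 't'). kkagg: Negative (no 't').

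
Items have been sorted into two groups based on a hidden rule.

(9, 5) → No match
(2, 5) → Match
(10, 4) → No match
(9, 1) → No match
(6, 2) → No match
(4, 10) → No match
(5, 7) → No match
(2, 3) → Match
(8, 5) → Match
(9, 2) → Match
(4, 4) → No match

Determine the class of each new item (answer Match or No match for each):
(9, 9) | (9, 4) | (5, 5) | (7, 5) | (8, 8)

No match, Match, No match, No match, No match

The common property of the 'Match' items is: sum is odd. No 'No match' item has it.
(9, 9): No match (9+9 = 18).
(9, 4): Match (9+4 = 13).
(5, 5): No match (5+5 = 10).
(7, 5): No match (7+5 = 12).
(8, 8): No match (8+8 = 16).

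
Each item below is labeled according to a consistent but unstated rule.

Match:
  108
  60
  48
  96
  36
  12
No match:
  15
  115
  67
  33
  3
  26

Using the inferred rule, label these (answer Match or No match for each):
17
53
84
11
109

The classifier is using: multiple of 4.
No match: 17, since 17 = 4·4 + 1.
No match: 53, since 53 = 4·13 + 1.
Match: 84, since 84 = 4·21.
No match: 11, since 11 = 4·2 + 3.
No match: 109, since 109 = 4·27 + 1.

No match, No match, Match, No match, No match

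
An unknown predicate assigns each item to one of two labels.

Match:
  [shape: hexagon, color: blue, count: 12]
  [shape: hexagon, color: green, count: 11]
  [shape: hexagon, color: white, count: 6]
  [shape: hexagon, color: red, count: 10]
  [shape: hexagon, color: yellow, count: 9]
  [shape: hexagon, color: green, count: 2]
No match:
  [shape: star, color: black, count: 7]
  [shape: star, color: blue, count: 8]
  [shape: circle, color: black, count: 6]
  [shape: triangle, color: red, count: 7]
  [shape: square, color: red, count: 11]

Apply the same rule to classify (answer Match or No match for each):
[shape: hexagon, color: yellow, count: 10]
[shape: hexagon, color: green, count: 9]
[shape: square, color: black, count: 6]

Match, Match, No match

The simplest hypothesis consistent with all the labels is: shape is hexagon.
[shape: hexagon, color: yellow, count: 10]: shape is hexagon — matches, so Match. [shape: hexagon, color: green, count: 9]: shape is hexagon — matches, so Match. [shape: square, color: black, count: 6]: shape is square — lacks this property, so No match.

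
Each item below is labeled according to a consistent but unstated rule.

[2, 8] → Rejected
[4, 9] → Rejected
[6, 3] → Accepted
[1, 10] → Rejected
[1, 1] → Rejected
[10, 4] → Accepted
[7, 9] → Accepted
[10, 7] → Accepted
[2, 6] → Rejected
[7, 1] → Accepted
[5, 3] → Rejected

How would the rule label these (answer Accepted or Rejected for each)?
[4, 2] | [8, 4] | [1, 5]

The distinguishing property — first ≥ 6 — holds for all the 'Accepted' cases and none of the 'Rejected' cases.
[4, 2] → first 4 → Rejected. [8, 4] → first 8 → Accepted. [1, 5] → first 1 → Rejected.

Rejected, Accepted, Rejected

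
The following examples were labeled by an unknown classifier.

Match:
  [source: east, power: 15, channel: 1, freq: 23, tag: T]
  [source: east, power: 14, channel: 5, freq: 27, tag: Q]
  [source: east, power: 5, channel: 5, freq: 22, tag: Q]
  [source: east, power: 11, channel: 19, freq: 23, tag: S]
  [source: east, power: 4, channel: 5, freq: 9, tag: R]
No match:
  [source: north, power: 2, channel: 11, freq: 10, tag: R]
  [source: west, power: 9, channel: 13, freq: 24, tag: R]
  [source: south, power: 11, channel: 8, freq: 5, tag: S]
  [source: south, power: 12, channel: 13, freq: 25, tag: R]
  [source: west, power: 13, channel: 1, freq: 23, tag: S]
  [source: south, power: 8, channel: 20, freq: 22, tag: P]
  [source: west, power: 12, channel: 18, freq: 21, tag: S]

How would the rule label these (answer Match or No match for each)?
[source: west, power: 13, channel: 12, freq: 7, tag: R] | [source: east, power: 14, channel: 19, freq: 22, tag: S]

The rule appears to be: source is east.
No match: [source: west, power: 13, channel: 12, freq: 7, tag: R], since source is west.
Match: [source: east, power: 14, channel: 19, freq: 22, tag: S], since source is east.

No match, Match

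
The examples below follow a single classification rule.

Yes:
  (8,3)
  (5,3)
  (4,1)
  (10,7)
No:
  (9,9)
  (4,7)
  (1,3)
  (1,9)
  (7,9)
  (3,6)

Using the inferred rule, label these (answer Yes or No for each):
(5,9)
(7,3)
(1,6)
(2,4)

Rule: first > second. This holds for each 'Yes' example and fails for each 'No' one.
(5,9): No (5 < 9).
(7,3): Yes (7 > 3).
(1,6): No (1 < 6).
(2,4): No (2 < 4).

No, Yes, No, No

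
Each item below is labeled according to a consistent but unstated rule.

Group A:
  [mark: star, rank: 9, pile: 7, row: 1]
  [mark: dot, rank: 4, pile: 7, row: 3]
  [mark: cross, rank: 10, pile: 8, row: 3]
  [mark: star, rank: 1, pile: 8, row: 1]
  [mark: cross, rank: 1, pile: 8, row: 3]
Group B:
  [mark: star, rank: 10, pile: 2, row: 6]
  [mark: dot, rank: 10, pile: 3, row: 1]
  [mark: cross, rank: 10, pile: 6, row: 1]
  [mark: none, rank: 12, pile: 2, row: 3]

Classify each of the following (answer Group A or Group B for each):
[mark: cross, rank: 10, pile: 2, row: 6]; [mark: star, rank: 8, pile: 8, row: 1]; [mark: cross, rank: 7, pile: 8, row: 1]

A rule that fits every label: pile ≥ 7 — true of each 'Group A' example, false of each 'Group B' one.

Group B, Group A, Group A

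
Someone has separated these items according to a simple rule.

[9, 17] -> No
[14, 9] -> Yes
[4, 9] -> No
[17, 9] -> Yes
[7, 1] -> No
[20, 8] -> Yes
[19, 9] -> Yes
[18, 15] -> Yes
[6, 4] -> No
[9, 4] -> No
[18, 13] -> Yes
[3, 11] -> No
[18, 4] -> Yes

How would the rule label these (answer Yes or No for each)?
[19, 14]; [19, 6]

Rule: first ≥ 11. This holds for each 'Yes' example and fails for each 'No' one.
[19, 14]: Yes (first 19). [19, 6]: Yes (first 19).

Yes, Yes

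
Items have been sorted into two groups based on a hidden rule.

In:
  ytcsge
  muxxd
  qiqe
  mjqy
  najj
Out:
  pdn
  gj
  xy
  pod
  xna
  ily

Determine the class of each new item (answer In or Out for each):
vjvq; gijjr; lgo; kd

The pattern is that an item is 'In' exactly when: length ≥ 4.
vjvq: In (length 4).
gijjr: In (length 5).
lgo: Out (length 3).
kd: Out (length 2).

In, In, Out, Out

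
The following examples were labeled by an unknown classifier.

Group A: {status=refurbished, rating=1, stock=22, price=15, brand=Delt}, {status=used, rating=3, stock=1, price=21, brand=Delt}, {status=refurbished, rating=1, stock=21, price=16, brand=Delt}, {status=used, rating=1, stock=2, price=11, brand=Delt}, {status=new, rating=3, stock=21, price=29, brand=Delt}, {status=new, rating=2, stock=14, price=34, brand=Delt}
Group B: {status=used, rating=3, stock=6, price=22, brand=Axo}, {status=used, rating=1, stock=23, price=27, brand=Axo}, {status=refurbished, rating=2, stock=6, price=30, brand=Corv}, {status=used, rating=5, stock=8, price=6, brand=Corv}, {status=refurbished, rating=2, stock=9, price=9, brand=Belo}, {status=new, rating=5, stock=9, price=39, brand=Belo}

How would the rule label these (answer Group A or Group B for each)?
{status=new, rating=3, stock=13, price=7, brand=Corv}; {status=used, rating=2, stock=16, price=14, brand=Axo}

Group B, Group B

The distinguishing property — brand is Delt — holds for all the 'Group A' cases and none of the 'Group B' cases.
Group B: {status=new, rating=3, stock=13, price=7, brand=Corv}, since brand is Corv.
Group B: {status=used, rating=2, stock=16, price=14, brand=Axo}, since brand is Axo.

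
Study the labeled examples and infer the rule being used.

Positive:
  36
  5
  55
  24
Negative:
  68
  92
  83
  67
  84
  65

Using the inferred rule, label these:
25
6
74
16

The pattern is that an item is 'Positive' exactly when: at most 55.

Positive, Positive, Negative, Positive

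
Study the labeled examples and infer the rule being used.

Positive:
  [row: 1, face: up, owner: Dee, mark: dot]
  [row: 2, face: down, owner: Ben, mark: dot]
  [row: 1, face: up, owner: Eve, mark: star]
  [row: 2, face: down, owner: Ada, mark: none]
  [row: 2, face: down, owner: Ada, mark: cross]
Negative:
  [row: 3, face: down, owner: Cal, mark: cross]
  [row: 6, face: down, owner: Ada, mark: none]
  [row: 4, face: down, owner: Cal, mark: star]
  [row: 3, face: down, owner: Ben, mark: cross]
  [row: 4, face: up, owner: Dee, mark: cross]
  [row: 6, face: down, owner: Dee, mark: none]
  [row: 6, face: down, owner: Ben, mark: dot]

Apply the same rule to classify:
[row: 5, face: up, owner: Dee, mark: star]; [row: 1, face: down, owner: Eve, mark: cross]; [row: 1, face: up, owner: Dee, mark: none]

Rule: row ≤ 2. This holds for each 'Positive' example and fails for each 'Negative' one.
[row: 5, face: up, owner: Dee, mark: star]: Negative (row = 5). [row: 1, face: down, owner: Eve, mark: cross]: Positive (row = 1). [row: 1, face: up, owner: Dee, mark: none]: Positive (row = 1).

Negative, Positive, Positive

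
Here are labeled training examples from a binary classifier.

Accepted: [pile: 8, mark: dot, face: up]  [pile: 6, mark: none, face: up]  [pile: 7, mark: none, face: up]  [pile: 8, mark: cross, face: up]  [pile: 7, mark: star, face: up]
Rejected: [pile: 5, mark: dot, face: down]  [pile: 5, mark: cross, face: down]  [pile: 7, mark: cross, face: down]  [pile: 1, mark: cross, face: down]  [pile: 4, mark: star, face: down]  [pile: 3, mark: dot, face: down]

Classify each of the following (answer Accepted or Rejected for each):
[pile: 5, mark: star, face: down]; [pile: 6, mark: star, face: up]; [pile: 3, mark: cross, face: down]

The rule appears to be: face is up.
[pile: 5, mark: star, face: down] → face is down → Rejected. [pile: 6, mark: star, face: up] → face is up → Accepted. [pile: 3, mark: cross, face: down] → face is down → Rejected.

Rejected, Accepted, Rejected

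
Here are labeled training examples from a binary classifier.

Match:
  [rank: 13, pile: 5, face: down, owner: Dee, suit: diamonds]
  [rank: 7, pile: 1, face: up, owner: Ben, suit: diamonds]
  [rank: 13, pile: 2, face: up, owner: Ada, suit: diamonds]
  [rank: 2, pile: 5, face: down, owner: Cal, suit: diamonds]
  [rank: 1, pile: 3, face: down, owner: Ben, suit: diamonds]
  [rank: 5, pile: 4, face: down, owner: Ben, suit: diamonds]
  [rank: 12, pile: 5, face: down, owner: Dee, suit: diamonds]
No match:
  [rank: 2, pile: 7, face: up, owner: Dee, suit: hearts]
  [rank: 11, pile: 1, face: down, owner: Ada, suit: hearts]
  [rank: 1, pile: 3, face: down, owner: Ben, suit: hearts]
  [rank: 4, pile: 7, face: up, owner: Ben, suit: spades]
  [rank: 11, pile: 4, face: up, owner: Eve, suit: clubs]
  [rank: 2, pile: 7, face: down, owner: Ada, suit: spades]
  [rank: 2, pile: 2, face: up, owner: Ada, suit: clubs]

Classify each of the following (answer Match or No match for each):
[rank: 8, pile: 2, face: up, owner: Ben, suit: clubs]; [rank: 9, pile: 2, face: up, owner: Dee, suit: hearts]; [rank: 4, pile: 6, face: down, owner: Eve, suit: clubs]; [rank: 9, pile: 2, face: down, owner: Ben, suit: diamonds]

The classifier is using: suit is diamonds.
No match: [rank: 8, pile: 2, face: up, owner: Ben, suit: clubs], since suit is clubs. No match: [rank: 9, pile: 2, face: up, owner: Dee, suit: hearts], since suit is hearts. No match: [rank: 4, pile: 6, face: down, owner: Eve, suit: clubs], since suit is clubs. Match: [rank: 9, pile: 2, face: down, owner: Ben, suit: diamonds], since suit is diamonds.

No match, No match, No match, Match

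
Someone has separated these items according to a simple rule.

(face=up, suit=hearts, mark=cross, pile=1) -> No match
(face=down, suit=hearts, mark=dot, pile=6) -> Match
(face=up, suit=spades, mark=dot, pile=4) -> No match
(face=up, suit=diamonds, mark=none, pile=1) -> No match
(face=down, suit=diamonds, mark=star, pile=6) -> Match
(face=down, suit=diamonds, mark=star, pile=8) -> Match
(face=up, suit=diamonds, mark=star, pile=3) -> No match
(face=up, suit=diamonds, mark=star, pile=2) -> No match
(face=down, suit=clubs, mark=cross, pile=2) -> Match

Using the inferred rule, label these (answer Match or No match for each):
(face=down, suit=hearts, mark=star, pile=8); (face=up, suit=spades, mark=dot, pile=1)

A rule that fits every label: face is down — true of each 'Match' example, false of each 'No match' one.
Match: (face=down, suit=hearts, mark=star, pile=8), since face is down.
No match: (face=up, suit=spades, mark=dot, pile=1), since face is up.

Match, No match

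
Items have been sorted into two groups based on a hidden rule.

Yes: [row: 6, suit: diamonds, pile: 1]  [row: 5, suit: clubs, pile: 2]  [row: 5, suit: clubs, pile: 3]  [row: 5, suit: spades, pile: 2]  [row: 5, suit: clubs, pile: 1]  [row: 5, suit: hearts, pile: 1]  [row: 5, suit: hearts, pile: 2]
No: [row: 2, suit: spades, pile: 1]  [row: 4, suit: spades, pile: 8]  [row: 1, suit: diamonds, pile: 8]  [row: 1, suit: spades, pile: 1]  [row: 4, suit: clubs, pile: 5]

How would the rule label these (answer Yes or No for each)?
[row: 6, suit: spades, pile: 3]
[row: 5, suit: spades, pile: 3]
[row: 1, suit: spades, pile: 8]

Yes, Yes, No

One predicate separates the groups cleanly: row ≥ 5.
[row: 6, suit: spades, pile: 3] → row = 6 → Yes.
[row: 5, suit: spades, pile: 3] → row = 5 → Yes.
[row: 1, suit: spades, pile: 8] → row = 1 → No.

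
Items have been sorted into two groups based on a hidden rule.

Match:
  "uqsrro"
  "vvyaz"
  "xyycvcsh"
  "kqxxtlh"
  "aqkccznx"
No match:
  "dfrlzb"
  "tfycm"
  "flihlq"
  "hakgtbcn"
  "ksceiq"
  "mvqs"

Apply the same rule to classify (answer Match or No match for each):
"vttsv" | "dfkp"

Comparing the two groups points to one rule — has a double letter.

Match, No match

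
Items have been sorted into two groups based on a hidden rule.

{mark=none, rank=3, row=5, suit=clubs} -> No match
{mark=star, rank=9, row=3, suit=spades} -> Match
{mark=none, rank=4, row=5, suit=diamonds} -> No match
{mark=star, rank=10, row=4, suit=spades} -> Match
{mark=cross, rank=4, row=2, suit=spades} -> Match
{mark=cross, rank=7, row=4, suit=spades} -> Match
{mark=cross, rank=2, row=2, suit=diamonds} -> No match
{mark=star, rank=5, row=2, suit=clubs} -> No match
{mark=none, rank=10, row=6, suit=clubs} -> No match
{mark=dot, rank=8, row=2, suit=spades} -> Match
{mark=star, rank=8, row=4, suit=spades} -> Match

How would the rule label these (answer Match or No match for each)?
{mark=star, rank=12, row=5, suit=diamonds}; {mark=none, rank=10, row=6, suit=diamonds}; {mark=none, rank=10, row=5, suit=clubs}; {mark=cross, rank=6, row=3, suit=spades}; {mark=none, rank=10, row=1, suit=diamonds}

No match, No match, No match, Match, No match

One predicate separates the groups cleanly: suit is spades.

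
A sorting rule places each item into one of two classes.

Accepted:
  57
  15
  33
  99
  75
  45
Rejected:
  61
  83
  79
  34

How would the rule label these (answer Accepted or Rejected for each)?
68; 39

Rejected, Accepted

All 'Accepted' examples share one property — multiple of 3 — and every 'Rejected' example lacks it.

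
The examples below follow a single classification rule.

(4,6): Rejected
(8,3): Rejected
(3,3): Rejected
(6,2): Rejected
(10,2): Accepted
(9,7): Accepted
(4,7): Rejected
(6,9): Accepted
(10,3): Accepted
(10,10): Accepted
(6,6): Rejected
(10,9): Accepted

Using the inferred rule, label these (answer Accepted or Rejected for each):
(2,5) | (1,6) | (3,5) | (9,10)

Rule: max ≥ 9. This holds for each 'Accepted' example and fails for each 'Rejected' one.
(2,5): max 5, fails this test → Rejected. (1,6): max 6, fails this test → Rejected. (3,5): max 5, fails this test → Rejected. (9,10): max 10, passes → Accepted.

Rejected, Rejected, Rejected, Accepted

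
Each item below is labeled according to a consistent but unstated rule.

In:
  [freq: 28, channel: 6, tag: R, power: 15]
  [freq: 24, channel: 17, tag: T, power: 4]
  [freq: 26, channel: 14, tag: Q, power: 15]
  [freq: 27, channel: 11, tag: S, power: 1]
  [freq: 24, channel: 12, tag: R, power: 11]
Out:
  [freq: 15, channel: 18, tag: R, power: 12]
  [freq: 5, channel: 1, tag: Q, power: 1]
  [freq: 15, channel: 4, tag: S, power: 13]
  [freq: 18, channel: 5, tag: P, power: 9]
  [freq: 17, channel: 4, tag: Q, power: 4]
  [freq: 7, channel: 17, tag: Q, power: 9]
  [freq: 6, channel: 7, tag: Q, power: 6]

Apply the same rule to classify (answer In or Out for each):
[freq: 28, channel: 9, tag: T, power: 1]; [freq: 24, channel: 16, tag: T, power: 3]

In, In

All 'In' examples share one property — freq ≥ 24 — and every 'Out' example lacks it.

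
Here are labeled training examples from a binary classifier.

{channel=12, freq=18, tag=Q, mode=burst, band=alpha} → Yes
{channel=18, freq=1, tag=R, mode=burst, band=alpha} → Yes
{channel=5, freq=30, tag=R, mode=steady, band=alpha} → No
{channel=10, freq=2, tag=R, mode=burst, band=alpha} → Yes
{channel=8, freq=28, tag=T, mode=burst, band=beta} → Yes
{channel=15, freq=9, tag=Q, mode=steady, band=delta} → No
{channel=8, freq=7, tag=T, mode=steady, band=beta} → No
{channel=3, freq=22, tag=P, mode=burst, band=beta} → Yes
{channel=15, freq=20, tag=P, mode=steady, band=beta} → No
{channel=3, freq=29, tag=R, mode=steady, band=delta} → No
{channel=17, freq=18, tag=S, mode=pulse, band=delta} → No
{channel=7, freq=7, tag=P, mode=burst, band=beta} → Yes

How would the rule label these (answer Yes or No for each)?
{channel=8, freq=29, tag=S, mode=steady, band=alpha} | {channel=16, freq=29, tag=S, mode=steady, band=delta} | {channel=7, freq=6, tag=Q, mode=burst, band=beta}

No, No, Yes

The rule appears to be: mode is burst.
{channel=8, freq=29, tag=S, mode=steady, band=alpha}: No (mode is steady).
{channel=16, freq=29, tag=S, mode=steady, band=delta}: No (mode is steady).
{channel=7, freq=6, tag=Q, mode=burst, band=beta}: Yes (mode is burst).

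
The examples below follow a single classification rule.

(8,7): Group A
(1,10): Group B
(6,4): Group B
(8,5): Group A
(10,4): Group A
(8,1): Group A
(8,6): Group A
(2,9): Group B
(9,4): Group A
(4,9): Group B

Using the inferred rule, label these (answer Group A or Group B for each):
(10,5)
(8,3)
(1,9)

Group A, Group A, Group B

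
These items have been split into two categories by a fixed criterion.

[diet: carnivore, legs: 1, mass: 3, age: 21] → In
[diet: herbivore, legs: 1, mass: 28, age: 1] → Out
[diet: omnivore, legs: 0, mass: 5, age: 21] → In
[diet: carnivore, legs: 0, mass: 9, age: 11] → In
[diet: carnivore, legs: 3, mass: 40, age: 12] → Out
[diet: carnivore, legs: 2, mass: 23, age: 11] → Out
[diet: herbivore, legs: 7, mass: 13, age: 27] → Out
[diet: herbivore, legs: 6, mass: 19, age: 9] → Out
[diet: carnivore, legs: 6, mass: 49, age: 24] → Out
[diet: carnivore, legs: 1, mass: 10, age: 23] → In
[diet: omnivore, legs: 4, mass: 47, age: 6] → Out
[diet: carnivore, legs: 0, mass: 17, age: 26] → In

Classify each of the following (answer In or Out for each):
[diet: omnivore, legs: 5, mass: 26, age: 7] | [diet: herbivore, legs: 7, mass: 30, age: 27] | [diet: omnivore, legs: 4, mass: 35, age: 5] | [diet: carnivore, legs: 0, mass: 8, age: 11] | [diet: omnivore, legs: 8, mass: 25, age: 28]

Out, Out, Out, In, Out

The common property of the 'In' items is: age ≥ 6 AND legs ≤ 1. No 'Out' item has it.
Out: [diet: omnivore, legs: 5, mass: 26, age: 7], since age = 7, legs = 5. Out: [diet: herbivore, legs: 7, mass: 30, age: 27], since age = 27, legs = 7. Out: [diet: omnivore, legs: 4, mass: 35, age: 5], since age = 5, legs = 4. In: [diet: carnivore, legs: 0, mass: 8, age: 11], since age = 11, legs = 0. Out: [diet: omnivore, legs: 8, mass: 25, age: 28], since age = 28, legs = 8.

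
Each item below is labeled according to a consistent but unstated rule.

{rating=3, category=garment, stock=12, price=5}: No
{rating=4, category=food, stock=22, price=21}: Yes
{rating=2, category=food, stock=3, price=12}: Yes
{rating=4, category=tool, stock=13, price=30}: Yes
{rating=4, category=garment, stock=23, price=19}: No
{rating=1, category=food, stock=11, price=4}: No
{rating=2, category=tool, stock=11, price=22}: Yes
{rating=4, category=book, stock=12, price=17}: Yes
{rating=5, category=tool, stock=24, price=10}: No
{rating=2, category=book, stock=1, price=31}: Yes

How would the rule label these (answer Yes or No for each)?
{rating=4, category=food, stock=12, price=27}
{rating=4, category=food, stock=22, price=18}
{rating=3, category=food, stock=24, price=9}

One predicate separates the groups cleanly: stock ≤ 22 AND price ≥ 10.

Yes, Yes, No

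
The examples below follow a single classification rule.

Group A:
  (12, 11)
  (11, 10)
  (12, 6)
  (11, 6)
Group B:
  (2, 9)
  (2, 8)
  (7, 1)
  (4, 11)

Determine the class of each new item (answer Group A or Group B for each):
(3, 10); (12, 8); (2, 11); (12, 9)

Group B, Group A, Group B, Group A

The pattern is that an item is 'Group A' exactly when: sum ≥ 17.
(3, 10): Group B (3+10 = 13). (12, 8): Group A (12+8 = 20). (2, 11): Group B (2+11 = 13). (12, 9): Group A (12+9 = 21).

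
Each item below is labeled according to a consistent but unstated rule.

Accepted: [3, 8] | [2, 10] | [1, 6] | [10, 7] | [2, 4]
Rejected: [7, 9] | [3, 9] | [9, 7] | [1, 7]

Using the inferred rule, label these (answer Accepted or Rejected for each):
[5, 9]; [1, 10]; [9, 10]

Rejected, Accepted, Accepted

Rule: product is even. This holds for each 'Accepted' example and fails for each 'Rejected' one.
[5, 9] → 5·9 = 45 → Rejected.
[1, 10] → 1·10 = 10 → Accepted.
[9, 10] → 9·10 = 90 → Accepted.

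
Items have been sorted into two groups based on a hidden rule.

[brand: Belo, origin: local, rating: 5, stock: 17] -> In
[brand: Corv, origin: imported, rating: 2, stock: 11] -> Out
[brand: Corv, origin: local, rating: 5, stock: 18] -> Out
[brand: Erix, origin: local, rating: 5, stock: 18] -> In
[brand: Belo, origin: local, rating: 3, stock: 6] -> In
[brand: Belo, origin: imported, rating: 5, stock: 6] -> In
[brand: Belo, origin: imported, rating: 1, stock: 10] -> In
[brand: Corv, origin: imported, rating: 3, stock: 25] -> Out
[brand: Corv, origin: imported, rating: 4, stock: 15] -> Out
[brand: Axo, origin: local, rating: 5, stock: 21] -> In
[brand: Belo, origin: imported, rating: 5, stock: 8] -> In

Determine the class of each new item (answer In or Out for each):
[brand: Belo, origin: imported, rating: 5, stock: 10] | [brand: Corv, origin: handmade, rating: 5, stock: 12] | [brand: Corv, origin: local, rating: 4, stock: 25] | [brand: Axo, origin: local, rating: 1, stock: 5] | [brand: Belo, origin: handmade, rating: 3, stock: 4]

In, Out, Out, In, In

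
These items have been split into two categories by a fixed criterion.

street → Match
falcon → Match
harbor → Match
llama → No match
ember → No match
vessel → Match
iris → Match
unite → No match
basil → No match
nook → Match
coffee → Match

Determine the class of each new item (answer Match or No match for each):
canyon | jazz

Match, Match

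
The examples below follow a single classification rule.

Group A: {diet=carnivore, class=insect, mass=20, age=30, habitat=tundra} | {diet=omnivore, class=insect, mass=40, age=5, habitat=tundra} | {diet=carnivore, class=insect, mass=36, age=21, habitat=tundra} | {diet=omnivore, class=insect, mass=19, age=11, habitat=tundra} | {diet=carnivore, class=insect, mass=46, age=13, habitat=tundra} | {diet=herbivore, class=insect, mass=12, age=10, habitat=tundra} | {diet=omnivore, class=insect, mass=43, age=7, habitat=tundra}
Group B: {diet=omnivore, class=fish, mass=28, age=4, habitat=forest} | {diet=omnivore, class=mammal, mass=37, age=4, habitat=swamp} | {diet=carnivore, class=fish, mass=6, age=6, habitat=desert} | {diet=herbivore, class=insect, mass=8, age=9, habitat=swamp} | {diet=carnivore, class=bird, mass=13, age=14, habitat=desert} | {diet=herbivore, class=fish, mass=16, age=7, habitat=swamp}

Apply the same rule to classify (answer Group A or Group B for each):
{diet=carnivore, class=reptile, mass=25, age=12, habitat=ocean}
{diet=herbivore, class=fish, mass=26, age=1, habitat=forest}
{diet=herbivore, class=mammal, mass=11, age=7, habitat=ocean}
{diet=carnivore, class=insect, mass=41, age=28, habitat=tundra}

One predicate separates the groups cleanly: habitat is tundra.
{diet=carnivore, class=reptile, mass=25, age=12, habitat=ocean}: habitat is ocean, does not satisfy this → Group B. {diet=herbivore, class=fish, mass=26, age=1, habitat=forest}: habitat is forest, does not satisfy this → Group B. {diet=herbivore, class=mammal, mass=11, age=7, habitat=ocean}: habitat is ocean, does not satisfy this → Group B. {diet=carnivore, class=insect, mass=41, age=28, habitat=tundra}: habitat is tundra, qualifies → Group A.

Group B, Group B, Group B, Group A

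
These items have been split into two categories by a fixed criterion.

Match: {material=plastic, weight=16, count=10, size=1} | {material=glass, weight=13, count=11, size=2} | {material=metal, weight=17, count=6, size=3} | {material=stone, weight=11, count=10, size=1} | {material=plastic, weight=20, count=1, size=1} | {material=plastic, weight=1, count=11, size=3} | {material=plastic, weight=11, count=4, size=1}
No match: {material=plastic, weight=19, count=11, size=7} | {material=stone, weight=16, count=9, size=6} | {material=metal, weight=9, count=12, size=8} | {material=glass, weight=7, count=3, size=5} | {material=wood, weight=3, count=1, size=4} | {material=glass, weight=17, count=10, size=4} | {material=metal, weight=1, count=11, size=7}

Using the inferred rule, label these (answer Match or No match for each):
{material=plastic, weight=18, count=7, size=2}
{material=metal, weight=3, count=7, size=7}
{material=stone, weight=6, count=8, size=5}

Match, No match, No match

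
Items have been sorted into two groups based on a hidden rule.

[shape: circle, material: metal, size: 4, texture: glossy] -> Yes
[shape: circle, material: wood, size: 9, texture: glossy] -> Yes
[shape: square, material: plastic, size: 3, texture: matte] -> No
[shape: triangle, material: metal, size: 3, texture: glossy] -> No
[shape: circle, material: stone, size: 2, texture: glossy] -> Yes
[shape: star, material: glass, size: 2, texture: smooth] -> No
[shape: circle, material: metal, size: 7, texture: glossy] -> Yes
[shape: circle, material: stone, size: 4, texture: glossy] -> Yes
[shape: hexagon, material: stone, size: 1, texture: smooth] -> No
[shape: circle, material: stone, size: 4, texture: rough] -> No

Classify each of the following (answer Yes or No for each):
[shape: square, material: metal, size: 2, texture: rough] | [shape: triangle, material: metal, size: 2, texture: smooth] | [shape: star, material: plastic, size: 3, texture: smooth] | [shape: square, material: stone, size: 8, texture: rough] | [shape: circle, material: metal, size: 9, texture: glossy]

'Yes' ⟺ shape is circle AND texture is glossy.
[shape: square, material: metal, size: 2, texture: rough] — shape is square, texture is rough, hence No.
[shape: triangle, material: metal, size: 2, texture: smooth] — shape is triangle, texture is smooth, hence No.
[shape: star, material: plastic, size: 3, texture: smooth] — shape is star, texture is smooth, hence No.
[shape: square, material: stone, size: 8, texture: rough] — shape is square, texture is rough, hence No.
[shape: circle, material: metal, size: 9, texture: glossy] — shape is circle, texture is glossy, hence Yes.

No, No, No, No, Yes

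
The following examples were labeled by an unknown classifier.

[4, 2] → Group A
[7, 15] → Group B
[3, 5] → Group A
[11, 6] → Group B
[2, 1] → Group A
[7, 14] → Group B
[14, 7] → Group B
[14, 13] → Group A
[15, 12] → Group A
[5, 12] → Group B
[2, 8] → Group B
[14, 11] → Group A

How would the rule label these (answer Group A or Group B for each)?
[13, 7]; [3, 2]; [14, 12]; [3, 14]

Group B, Group A, Group A, Group B

'Group A' ⟺ |first − second| ≤ 3.
[13, 7] — |13−7| = 6, hence Group B. [3, 2] — |3−2| = 1, hence Group A. [14, 12] — |14−12| = 2, hence Group A. [3, 14] — |3−14| = 11, hence Group B.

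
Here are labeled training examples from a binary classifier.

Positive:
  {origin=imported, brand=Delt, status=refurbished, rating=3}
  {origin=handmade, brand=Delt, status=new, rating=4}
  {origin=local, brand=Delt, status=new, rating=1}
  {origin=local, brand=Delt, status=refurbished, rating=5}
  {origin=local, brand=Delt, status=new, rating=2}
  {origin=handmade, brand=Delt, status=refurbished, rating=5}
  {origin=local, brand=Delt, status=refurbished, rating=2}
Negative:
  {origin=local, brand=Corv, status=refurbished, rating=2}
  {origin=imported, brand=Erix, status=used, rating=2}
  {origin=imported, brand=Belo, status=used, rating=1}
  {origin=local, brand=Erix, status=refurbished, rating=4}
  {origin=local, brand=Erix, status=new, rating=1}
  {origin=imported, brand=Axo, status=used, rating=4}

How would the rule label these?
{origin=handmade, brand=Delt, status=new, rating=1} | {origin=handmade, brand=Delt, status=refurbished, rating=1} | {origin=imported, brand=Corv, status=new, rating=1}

A rule that fits every label: brand is Delt — true of each 'Positive' example, false of each 'Negative' one.
{origin=handmade, brand=Delt, status=new, rating=1}: Positive (brand is Delt).
{origin=handmade, brand=Delt, status=refurbished, rating=1}: Positive (brand is Delt).
{origin=imported, brand=Corv, status=new, rating=1}: Negative (brand is Corv).

Positive, Positive, Negative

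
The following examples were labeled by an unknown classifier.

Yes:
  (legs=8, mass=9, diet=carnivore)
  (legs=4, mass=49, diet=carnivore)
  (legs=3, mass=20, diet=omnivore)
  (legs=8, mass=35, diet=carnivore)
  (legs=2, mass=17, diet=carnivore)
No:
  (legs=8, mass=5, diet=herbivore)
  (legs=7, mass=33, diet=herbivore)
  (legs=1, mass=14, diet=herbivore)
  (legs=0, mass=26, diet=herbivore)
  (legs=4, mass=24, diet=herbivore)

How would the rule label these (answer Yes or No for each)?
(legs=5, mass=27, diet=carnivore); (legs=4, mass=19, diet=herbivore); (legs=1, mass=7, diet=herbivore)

Yes, No, No

Every 'Yes' example satisfies: diet is not herbivore. None of the 'No' examples do.
(legs=5, mass=27, diet=carnivore): diet is carnivore, qualifies → Yes. (legs=4, mass=19, diet=herbivore): diet is herbivore, fails this test → No. (legs=1, mass=7, diet=herbivore): diet is herbivore, fails this test → No.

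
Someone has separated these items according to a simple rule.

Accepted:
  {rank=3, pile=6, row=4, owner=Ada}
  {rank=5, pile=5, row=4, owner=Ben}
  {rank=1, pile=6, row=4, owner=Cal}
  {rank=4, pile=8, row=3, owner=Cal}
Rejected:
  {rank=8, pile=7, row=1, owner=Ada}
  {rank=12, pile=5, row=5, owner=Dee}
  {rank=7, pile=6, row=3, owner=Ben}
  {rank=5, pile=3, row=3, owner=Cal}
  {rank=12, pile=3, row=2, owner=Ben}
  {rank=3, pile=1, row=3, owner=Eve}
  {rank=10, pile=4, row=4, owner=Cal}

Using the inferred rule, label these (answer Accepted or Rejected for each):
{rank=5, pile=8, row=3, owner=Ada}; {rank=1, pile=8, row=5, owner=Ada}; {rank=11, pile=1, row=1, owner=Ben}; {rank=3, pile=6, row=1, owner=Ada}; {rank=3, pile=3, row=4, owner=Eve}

Accepted, Accepted, Rejected, Accepted, Rejected

The rule appears to be: rank ≤ 5 AND pile ≥ 4.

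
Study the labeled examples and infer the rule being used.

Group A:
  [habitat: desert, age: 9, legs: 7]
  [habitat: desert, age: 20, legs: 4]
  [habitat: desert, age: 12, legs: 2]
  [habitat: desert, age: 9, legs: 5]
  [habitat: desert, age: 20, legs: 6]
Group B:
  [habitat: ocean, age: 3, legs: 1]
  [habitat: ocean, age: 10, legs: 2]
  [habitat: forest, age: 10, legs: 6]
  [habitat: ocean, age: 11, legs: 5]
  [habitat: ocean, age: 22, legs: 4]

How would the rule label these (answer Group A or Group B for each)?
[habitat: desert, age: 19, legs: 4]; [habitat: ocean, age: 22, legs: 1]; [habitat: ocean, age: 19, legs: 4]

The simplest hypothesis consistent with all the labels is: habitat is desert.
[habitat: desert, age: 19, legs: 4]: Group A (habitat is desert). [habitat: ocean, age: 22, legs: 1]: Group B (habitat is ocean). [habitat: ocean, age: 19, legs: 4]: Group B (habitat is ocean).

Group A, Group B, Group B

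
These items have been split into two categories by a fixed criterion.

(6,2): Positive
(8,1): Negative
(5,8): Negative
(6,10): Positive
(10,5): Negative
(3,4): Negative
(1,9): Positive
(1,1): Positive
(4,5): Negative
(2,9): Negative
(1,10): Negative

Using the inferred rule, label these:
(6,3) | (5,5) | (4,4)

Negative, Positive, Positive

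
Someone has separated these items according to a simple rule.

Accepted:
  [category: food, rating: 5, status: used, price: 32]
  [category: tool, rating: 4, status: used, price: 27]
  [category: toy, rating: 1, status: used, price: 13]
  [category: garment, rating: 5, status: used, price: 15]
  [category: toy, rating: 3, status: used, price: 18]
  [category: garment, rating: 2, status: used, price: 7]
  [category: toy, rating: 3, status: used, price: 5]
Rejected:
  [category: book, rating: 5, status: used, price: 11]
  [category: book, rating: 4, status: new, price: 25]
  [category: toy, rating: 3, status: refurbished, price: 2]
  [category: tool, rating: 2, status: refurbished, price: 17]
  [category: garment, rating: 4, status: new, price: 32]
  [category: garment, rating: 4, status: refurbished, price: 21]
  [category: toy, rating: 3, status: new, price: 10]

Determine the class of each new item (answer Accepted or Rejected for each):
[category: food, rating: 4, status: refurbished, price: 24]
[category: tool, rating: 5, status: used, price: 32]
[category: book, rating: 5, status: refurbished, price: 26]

Rule: status is used AND price ≠ 11. This holds for each 'Accepted' example and fails for each 'Rejected' one.
[category: food, rating: 4, status: refurbished, price: 24] — status is refurbished, price = 24, hence Rejected. [category: tool, rating: 5, status: used, price: 32] — status is used, price = 32, hence Accepted. [category: book, rating: 5, status: refurbished, price: 26] — status is refurbished, price = 26, hence Rejected.

Rejected, Accepted, Rejected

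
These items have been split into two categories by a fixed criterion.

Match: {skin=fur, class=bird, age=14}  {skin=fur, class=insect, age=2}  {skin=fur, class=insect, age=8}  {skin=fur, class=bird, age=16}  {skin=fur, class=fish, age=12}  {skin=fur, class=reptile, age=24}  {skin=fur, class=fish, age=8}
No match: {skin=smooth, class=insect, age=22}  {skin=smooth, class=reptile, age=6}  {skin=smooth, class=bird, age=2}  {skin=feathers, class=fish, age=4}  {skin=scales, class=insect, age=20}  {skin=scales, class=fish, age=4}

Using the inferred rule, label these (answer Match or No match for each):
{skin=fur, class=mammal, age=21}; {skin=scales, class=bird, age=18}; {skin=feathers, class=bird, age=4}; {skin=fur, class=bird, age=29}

All 'Match' examples share one property — skin is fur — and every 'No match' example lacks it.
Match: {skin=fur, class=mammal, age=21}, since skin is fur.
No match: {skin=scales, class=bird, age=18}, since skin is scales.
No match: {skin=feathers, class=bird, age=4}, since skin is feathers.
Match: {skin=fur, class=bird, age=29}, since skin is fur.

Match, No match, No match, Match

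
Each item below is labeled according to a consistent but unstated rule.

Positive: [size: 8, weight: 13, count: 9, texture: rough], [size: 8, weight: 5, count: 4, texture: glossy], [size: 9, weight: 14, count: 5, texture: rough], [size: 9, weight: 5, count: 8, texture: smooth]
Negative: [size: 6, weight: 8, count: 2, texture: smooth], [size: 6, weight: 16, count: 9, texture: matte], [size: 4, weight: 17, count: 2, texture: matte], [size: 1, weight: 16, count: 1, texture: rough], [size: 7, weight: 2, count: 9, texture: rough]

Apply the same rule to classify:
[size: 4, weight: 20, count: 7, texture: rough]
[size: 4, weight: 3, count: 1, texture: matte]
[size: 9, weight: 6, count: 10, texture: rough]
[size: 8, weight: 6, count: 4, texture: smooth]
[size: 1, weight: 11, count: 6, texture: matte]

The classifier is using: size ≥ 8.

Negative, Negative, Positive, Positive, Negative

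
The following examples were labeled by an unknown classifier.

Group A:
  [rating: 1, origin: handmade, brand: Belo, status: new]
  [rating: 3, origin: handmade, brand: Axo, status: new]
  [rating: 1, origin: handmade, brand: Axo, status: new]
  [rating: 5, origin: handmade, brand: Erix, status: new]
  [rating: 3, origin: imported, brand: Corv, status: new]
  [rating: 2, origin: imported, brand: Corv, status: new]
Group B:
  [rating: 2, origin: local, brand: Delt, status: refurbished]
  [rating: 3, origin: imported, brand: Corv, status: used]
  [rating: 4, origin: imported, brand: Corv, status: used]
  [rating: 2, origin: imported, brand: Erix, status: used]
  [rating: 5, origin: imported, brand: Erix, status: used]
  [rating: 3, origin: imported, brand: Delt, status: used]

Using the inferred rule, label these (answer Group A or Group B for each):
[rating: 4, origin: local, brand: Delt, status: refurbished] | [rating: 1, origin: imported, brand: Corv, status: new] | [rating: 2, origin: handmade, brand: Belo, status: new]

Rule: status is new. This holds for each 'Group A' example and fails for each 'Group B' one.
[rating: 4, origin: local, brand: Delt, status: refurbished] — status is refurbished, hence Group B. [rating: 1, origin: imported, brand: Corv, status: new] — status is new, hence Group A. [rating: 2, origin: handmade, brand: Belo, status: new] — status is new, hence Group A.

Group B, Group A, Group A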